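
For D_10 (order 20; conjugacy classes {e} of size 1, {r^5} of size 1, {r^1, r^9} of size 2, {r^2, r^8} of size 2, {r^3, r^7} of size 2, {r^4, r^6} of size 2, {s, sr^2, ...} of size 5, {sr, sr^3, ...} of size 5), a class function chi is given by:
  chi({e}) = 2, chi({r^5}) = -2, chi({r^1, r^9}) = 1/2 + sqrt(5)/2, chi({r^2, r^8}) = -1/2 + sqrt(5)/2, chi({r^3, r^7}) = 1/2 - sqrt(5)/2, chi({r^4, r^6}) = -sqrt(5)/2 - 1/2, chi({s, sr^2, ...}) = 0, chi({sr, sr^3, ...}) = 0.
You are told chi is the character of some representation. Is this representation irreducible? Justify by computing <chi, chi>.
Irreducible: <chi, chi> = 1.

Explanation: <chi, chi> = (1/|G|) sum_C |C| * |chi(C)|^2 = (1/20)[1*|2|^2 + 1*|-2|^2 + 2*|1/2 + sqrt(5)/2|^2 + 2*|-1/2 + sqrt(5)/2|^2 + 2*|1/2 - sqrt(5)/2|^2 + 2*|-sqrt(5)/2 - 1/2|^2 + 5*|0|^2 + 5*|0|^2]
  = (1/20)[(4) + (4) + (sqrt(5) + 3) + (3 - sqrt(5)) + (3 - sqrt(5)) + (sqrt(5) + 3) + (0) + (0)] = 20/20 = 1.
A character is irreducible iff <chi, chi> = 1, so this representation is irreducible.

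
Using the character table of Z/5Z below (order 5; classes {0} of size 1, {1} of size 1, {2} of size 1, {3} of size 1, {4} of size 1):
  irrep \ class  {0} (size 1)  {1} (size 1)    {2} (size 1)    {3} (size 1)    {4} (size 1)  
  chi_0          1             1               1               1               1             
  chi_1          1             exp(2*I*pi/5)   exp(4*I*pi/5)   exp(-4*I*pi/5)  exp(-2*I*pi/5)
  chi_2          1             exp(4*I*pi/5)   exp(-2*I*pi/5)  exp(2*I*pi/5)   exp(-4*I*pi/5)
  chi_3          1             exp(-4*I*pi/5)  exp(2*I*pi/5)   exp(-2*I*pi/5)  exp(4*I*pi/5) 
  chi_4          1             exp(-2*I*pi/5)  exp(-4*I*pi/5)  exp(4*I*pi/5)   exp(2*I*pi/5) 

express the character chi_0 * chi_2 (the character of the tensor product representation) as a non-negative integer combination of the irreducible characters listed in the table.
chi_0 tensor chi_2 = chi_2 (all other irreducibles have multiplicity 0).

Solution. The character of a tensor product is the pointwise product (chi_0 * chi_2)(C) = chi_0(C) * chi_2(C):
  {0}: (1)*(1), {1}: (1)*(exp(4*I*pi/5)), {2}: (1)*(exp(-2*I*pi/5)), {3}: (1)*(exp(2*I*pi/5)), {4}: (1)*(exp(-4*I*pi/5))
so (chi_0 * chi_2) takes values
  {0} -> 1, {1} -> exp(4*I*pi/5), {2} -> exp(-2*I*pi/5), {3} -> exp(2*I*pi/5), {4} -> exp(-4*I*pi/5).
Now take the inner product of this character with each irreducible chi from the table, <chi_0*chi_2, chi> = (1/5) sum_C |C| (chi_0*chi_2)(C) conj(chi(C)):
  <chi_0*chi_2, chi_0> = (1/5)[1*(1)*conj(1) + 1*(exp(4*I*pi/5))*conj(1) + 1*(exp(-2*I*pi/5))*conj(1) + 1*(exp(2*I*pi/5))*conj(1) + 1*(exp(-4*I*pi/5))*conj(1)]
      = (1/5)[(1) + (exp(4*I*pi/5)) + (exp(-2*I*pi/5)) + (exp(2*I*pi/5)) + (exp(-4*I*pi/5))] = 0/5 = 0
  <chi_0*chi_2, chi_1> = (1/5)[1*(1)*conj(1) + 1*(exp(4*I*pi/5))*conj(exp(2*I*pi/5)) + 1*(exp(-2*I*pi/5))*conj(exp(4*I*pi/5)) + 1*(exp(2*I*pi/5))*conj(exp(-4*I*pi/5)) + 1*(exp(-4*I*pi/5))*conj(exp(-2*I*pi/5))]
      = (1/5)[(1) + (exp(2*I*pi/5)) + (exp(4*I*pi/5)) + (exp(-4*I*pi/5)) + (exp(-2*I*pi/5))] = 0/5 = 0
  <chi_0*chi_2, chi_2> = (1/5)[1*(1)*conj(1) + 1*(exp(4*I*pi/5))*conj(exp(4*I*pi/5)) + 1*(exp(-2*I*pi/5))*conj(exp(-2*I*pi/5)) + 1*(exp(2*I*pi/5))*conj(exp(2*I*pi/5)) + 1*(exp(-4*I*pi/5))*conj(exp(-4*I*pi/5))]
      = (1/5)[(1) + (1) + (1) + (1) + (1)] = 5/5 = 1
  <chi_0*chi_2, chi_3> = (1/5)[1*(1)*conj(1) + 1*(exp(4*I*pi/5))*conj(exp(-4*I*pi/5)) + 1*(exp(-2*I*pi/5))*conj(exp(2*I*pi/5)) + 1*(exp(2*I*pi/5))*conj(exp(-2*I*pi/5)) + 1*(exp(-4*I*pi/5))*conj(exp(4*I*pi/5))]
      = (1/5)[(1) + (exp(-2*I*pi/5)) + (exp(-4*I*pi/5)) + (exp(4*I*pi/5)) + (exp(2*I*pi/5))] = 0/5 = 0
  <chi_0*chi_2, chi_4> = (1/5)[1*(1)*conj(1) + 1*(exp(4*I*pi/5))*conj(exp(-2*I*pi/5)) + 1*(exp(-2*I*pi/5))*conj(exp(-4*I*pi/5)) + 1*(exp(2*I*pi/5))*conj(exp(4*I*pi/5)) + 1*(exp(-4*I*pi/5))*conj(exp(2*I*pi/5))]
      = (1/5)[(1) + (exp(-4*I*pi/5)) + (exp(2*I*pi/5)) + (exp(-2*I*pi/5)) + (exp(4*I*pi/5))] = 0/5 = 0
(Exp terms are combined using exp(i*s)*conj(exp(i*t)) = exp(i*(s-t)), and sums of them are collapsed using the identity that for every m > 1 the m distinct m-th roots of unity sum to 0, e.g. 1 + exp(2*I*pi/3) + exp(-2*I*pi/3) = 0.)
Hence the multiplicities are chi_2: 1. Dimension check: dim(chi_0)*dim(chi_2) = 1*1 = 1 and sum (mult * dim) = 1*1 = 1.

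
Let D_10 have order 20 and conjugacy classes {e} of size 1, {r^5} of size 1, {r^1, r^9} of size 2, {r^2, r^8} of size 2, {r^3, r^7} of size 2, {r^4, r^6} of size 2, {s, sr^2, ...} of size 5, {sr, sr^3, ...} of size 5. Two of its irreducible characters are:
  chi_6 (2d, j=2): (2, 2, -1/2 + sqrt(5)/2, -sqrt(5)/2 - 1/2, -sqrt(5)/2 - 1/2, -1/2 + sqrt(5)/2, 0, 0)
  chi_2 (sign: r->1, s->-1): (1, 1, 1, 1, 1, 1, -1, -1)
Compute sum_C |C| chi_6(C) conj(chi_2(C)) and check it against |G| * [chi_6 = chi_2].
Sum = 0; so <chi_6, chi_2> = 0 (distinct irreducibles are orthogonal).

Argument: Compute term by term over conjugacy classes (|C| * chi_6(C) * conj(chi_2(C))):
  1*(2)*conj(1) + 1*(2)*conj(1) + 2*(-1/2 + sqrt(5)/2)*conj(1) + 2*(-sqrt(5)/2 - 1/2)*conj(1) + 2*(-sqrt(5)/2 - 1/2)*conj(1) + 2*(-1/2 + sqrt(5)/2)*conj(1) + 5*(0)*conj(-1) + 5*(0)*conj(-1)
  = (2) + (2) + (-1 + sqrt(5)) + (-sqrt(5) - 1) + (-sqrt(5) - 1) + (-1 + sqrt(5)) + (0) + (0)
  = 0.
Dividing by |G| = 20 gives 0/20 = 0, matching the row-orthogonality relation <chi_6, chi_2> = [chi_6 = chi_2].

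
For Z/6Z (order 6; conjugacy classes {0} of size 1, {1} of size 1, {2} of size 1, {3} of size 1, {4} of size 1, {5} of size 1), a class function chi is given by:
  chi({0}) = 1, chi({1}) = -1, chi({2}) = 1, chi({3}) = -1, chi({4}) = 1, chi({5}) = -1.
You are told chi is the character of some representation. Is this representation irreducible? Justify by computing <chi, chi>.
Irreducible: <chi, chi> = 1.

Why: <chi, chi> = (1/|G|) sum_C |C| * |chi(C)|^2 = (1/6)[1*|1|^2 + 1*|-1|^2 + 1*|1|^2 + 1*|-1|^2 + 1*|1|^2 + 1*|-1|^2]
  = (1/6)[(1) + (1) + (1) + (1) + (1) + (1)] = 6/6 = 1.
(Exp terms are combined using exp(i*s)*conj(exp(i*t)) = exp(i*(s-t)), and sums of them are collapsed using the identity that for every m > 1 the m distinct m-th roots of unity sum to 0, e.g. 1 + exp(2*I*pi/3) + exp(-2*I*pi/3) = 0.)
A character is irreducible iff <chi, chi> = 1, so this representation is irreducible.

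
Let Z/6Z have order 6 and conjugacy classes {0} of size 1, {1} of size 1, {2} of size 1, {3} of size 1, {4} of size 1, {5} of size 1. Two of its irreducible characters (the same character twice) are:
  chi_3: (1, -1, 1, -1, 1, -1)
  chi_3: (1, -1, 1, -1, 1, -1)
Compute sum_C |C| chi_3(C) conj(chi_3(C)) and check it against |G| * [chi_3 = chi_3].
Sum = 6 = |G| = 6; so <chi_3, chi_3> = 1 (norm-1 confirms irreducibility).

Compute term by term over conjugacy classes (|C| * chi_3(C) * conj(chi_3(C))):
  1*(1)*conj(1) + 1*(-1)*conj(-1) + 1*(1)*conj(1) + 1*(-1)*conj(-1) + 1*(1)*conj(1) + 1*(-1)*conj(-1)
  = (1) + (1) + (1) + (1) + (1) + (1)
  = 6.
(Exp terms are combined using exp(i*s)*conj(exp(i*t)) = exp(i*(s-t)), and sums of them are collapsed using the identity that for every m > 1 the m distinct m-th roots of unity sum to 0, e.g. 1 + exp(2*I*pi/3) + exp(-2*I*pi/3) = 0.)
Dividing by |G| = 6 gives 6/6 = 1, matching the row-orthogonality relation <chi_3, chi_3> = [chi_3 = chi_3].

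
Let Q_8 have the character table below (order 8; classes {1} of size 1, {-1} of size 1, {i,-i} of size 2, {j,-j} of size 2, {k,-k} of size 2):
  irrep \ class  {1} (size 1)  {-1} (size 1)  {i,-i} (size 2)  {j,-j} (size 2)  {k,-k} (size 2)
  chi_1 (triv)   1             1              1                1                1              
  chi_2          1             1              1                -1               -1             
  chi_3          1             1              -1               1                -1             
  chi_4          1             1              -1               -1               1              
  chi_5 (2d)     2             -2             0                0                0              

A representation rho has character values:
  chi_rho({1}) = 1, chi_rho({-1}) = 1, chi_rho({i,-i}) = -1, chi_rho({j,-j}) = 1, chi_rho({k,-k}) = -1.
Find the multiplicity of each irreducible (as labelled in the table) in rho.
Multiplicities: chi_1: 0, chi_2: 0, chi_3: 1, chi_4: 0, chi_5: 0.

Working: Use <chi_rho, chi> = (1/|G|) sum_C |C| * chi_rho(C) * conj(chi(C)) with |G| = 8 for each irreducible chi in the table:
  <chi_rho, chi_1> = (1/8)[1*(1)*conj(1) + 1*(1)*conj(1) + 2*(-1)*conj(1) + 2*(1)*conj(1) + 2*(-1)*conj(1)]
      = (1/8)[(1) + (1) + (-2) + (2) + (-2)] = 0/8 = 0
  <chi_rho, chi_2> = (1/8)[1*(1)*conj(1) + 1*(1)*conj(1) + 2*(-1)*conj(1) + 2*(1)*conj(-1) + 2*(-1)*conj(-1)]
      = (1/8)[(1) + (1) + (-2) + (-2) + (2)] = 0/8 = 0
  <chi_rho, chi_3> = (1/8)[1*(1)*conj(1) + 1*(1)*conj(1) + 2*(-1)*conj(-1) + 2*(1)*conj(1) + 2*(-1)*conj(-1)]
      = (1/8)[(1) + (1) + (2) + (2) + (2)] = 8/8 = 1
  <chi_rho, chi_4> = (1/8)[1*(1)*conj(1) + 1*(1)*conj(1) + 2*(-1)*conj(-1) + 2*(1)*conj(-1) + 2*(-1)*conj(1)]
      = (1/8)[(1) + (1) + (2) + (-2) + (-2)] = 0/8 = 0
  <chi_rho, chi_5> = (1/8)[1*(1)*conj(2) + 1*(1)*conj(-2) + 2*(-1)*conj(0) + 2*(1)*conj(0) + 2*(-1)*conj(0)]
      = (1/8)[(2) + (-2) + (0) + (0) + (0)] = 0/8 = 0
Dimension check: dim(rho) = sum (mult * dim) = 0*1 + 0*1 + 1*1 + 0*1 + 0*2 = 1 = chi_rho(e) = 1.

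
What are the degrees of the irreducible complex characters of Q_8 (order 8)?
Dimensions: 1, 1, 1, 1, 2

Argument: There are 5 irreducibles (= number of conjugacy classes). Their dimensions d_i satisfy sum d_i^2 = |G| = 8: 1 + 1 + 1 + 1 + 4 = 8.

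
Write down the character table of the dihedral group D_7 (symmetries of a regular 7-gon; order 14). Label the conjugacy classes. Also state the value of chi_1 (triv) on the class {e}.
Conjugacy classes: {e} of size 1, {r^1, r^6} of size 2, {r^2, r^5} of size 2, {r^3, r^4} of size 2, {s, sr, ..., sr^6} of size 7.
Character table:
  irrep \ class              {e} (size 1)  {r^1, r^6} (size 2)  {r^2, r^5} (size 2)  {r^3, r^4} (size 2)  {s, sr, ..., sr^6} (size 7)
  chi_1 (triv)               1             1                    1                    1                    1                          
  chi_2 (sign: r->1, s->-1)  1             1                    1                    1                    -1                         
  chi_3 (2d, j=1)            2             2*cos(2*pi/7)        -2*cos(3*pi/7)       -2*cos(pi/7)         0                          
  chi_4 (2d, j=2)            2             -2*cos(3*pi/7)       -2*cos(pi/7)         2*cos(2*pi/7)        0                          
  chi_5 (2d, j=3)            2             -2*cos(pi/7)         2*cos(2*pi/7)        -2*cos(3*pi/7)       0                          

Spot check: chi_1 (triv) on {e} = 1.

Proof sketch: D_7 has order 2*7 = 14 with 5 conjugacy classes, hence 5 irreducibles. Sum of squared dims 1 + 1 + 4 + 4 + 4 = 14 = |G|. Linear characters come from the abelianisation; the 2-dimensional irreps have character r^k -> 2*cos(2*pi*j*k/7), reflections -> 0.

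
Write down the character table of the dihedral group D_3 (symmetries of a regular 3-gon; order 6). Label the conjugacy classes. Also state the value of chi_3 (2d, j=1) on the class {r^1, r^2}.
Conjugacy classes: {e} of size 1, {r^1, r^2} of size 2, {s, sr, ..., sr^2} of size 3.
Character table:
  irrep \ class              {e} (size 1)  {r^1, r^2} (size 2)  {s, sr, ..., sr^2} (size 3)
  chi_1 (triv)               1             1                    1                          
  chi_2 (sign: r->1, s->-1)  1             1                    -1                         
  chi_3 (2d, j=1)            2             -1                   0                          

Spot check: chi_3 (2d, j=1) on {r^1, r^2} = -1.

Reasoning: D_3 has order 2*3 = 6 with 3 conjugacy classes, hence 3 irreducibles. Sum of squared dims 1 + 1 + 4 = 6 = |G|. Linear characters come from the abelianisation; the 2-dimensional irreps have character r^k -> 2*cos(2*pi*j*k/3), reflections -> 0.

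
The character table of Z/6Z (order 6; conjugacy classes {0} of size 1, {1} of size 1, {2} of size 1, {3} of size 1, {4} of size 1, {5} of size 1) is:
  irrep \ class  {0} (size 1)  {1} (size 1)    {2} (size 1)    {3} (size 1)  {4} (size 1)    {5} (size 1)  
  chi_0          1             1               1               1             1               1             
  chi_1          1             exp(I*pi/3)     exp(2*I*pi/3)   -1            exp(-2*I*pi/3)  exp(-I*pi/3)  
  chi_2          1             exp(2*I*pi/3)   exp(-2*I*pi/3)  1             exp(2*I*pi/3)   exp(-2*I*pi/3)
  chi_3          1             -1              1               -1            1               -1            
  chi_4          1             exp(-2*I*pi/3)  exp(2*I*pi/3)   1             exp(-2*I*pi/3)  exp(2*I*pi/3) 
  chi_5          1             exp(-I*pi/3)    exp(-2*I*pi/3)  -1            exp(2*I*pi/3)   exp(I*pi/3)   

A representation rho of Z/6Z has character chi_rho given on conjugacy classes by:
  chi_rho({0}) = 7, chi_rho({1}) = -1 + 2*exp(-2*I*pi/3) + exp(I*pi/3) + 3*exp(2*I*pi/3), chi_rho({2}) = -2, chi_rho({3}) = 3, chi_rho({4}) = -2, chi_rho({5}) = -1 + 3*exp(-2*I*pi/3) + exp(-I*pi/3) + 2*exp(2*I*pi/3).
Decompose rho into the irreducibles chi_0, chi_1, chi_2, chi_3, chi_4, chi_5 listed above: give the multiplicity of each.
Multiplicities: chi_0: 0, chi_1: 1, chi_2: 3, chi_3: 1, chi_4: 2, chi_5: 0.

Reasoning: Use <chi_rho, chi> = (1/|G|) sum_C |C| * chi_rho(C) * conj(chi(C)) with |G| = 6 for each irreducible chi in the table:
  <chi_rho, chi_0> = (1/6)[1*(7)*conj(1) + 1*(-1 + 2*exp(-2*I*pi/3) + exp(I*pi/3) + 3*exp(2*I*pi/3))*conj(1) + 1*(-2)*conj(1) + 1*(3)*conj(1) + 1*(-2)*conj(1) + 1*(-1 + 3*exp(-2*I*pi/3) + exp(-I*pi/3) + 2*exp(2*I*pi/3))*conj(1)]
      = (1/6)[(7) + (-1 + 2*exp(-2*I*pi/3) + exp(I*pi/3) + 3*exp(2*I*pi/3)) + (-2) + (3) + (-2) + (-1 + 3*exp(-2*I*pi/3) + exp(-I*pi/3) + 2*exp(2*I*pi/3))] = 0/6 = 0
  <chi_rho, chi_1> = (1/6)[1*(7)*conj(1) + 1*(-1 + 2*exp(-2*I*pi/3) + exp(I*pi/3) + 3*exp(2*I*pi/3))*conj(exp(I*pi/3)) + 1*(-2)*conj(exp(2*I*pi/3)) + 1*(3)*conj(-1) + 1*(-2)*conj(exp(-2*I*pi/3)) + 1*(-1 + 3*exp(-2*I*pi/3) + exp(-I*pi/3) + 2*exp(2*I*pi/3))*conj(exp(-I*pi/3))]
      = (1/6)[(7) + (-1 - exp(-I*pi/3) + 3*exp(I*pi/3)) + (3 + exp(-2*I*pi/3) + 3*exp(2*I*pi/3)) + (-3) + (3 + 3*exp(-2*I*pi/3) + exp(2*I*pi/3)) + (-1 + 3*exp(-I*pi/3) - exp(I*pi/3))] = 6/6 = 1
  <chi_rho, chi_2> = (1/6)[1*(7)*conj(1) + 1*(-1 + 2*exp(-2*I*pi/3) + exp(I*pi/3) + 3*exp(2*I*pi/3))*conj(exp(2*I*pi/3)) + 1*(-2)*conj(exp(-2*I*pi/3)) + 1*(3)*conj(1) + 1*(-2)*conj(exp(2*I*pi/3)) + 1*(-1 + 3*exp(-2*I*pi/3) + exp(-I*pi/3) + 2*exp(2*I*pi/3))*conj(exp(-2*I*pi/3))]
      = (1/6)[(7) + (3 + exp(-I*pi/3) - exp(-2*I*pi/3) + 2*exp(2*I*pi/3)) + (3 + 3*exp(-2*I*pi/3) + exp(2*I*pi/3)) + (3) + (3 + exp(-2*I*pi/3) + 3*exp(2*I*pi/3)) + (3 + 2*exp(-2*I*pi/3) - exp(2*I*pi/3) + exp(I*pi/3))] = 18/6 = 3
  <chi_rho, chi_3> = (1/6)[1*(7)*conj(1) + 1*(-1 + 2*exp(-2*I*pi/3) + exp(I*pi/3) + 3*exp(2*I*pi/3))*conj(-1) + 1*(-2)*conj(1) + 1*(3)*conj(-1) + 1*(-2)*conj(1) + 1*(-1 + 3*exp(-2*I*pi/3) + exp(-I*pi/3) + 2*exp(2*I*pi/3))*conj(-1)]
      = (1/6)[(7) + (1 - 3*exp(2*I*pi/3) - exp(I*pi/3) - 2*exp(-2*I*pi/3)) + (-2) + (-3) + (-2) + (1 - 2*exp(2*I*pi/3) - exp(-I*pi/3) - 3*exp(-2*I*pi/3))] = 6/6 = 1
  <chi_rho, chi_4> = (1/6)[1*(7)*conj(1) + 1*(-1 + 2*exp(-2*I*pi/3) + exp(I*pi/3) + 3*exp(2*I*pi/3))*conj(exp(-2*I*pi/3)) + 1*(-2)*conj(exp(2*I*pi/3)) + 1*(3)*conj(1) + 1*(-2)*conj(exp(-2*I*pi/3)) + 1*(-1 + 3*exp(-2*I*pi/3) + exp(-I*pi/3) + 2*exp(2*I*pi/3))*conj(exp(2*I*pi/3))]
      = (1/6)[(7) + (1 + 3*exp(-2*I*pi/3) - exp(2*I*pi/3)) + (3 + exp(-2*I*pi/3) + 3*exp(2*I*pi/3)) + (3) + (3 + 3*exp(-2*I*pi/3) + exp(2*I*pi/3)) + (1 - exp(-2*I*pi/3) + 3*exp(2*I*pi/3))] = 12/6 = 2
  <chi_rho, chi_5> = (1/6)[1*(7)*conj(1) + 1*(-1 + 2*exp(-2*I*pi/3) + exp(I*pi/3) + 3*exp(2*I*pi/3))*conj(exp(-I*pi/3)) + 1*(-2)*conj(exp(-2*I*pi/3)) + 1*(3)*conj(-1) + 1*(-2)*conj(exp(2*I*pi/3)) + 1*(-1 + 3*exp(-2*I*pi/3) + exp(-I*pi/3) + 2*exp(2*I*pi/3))*conj(exp(I*pi/3))]
      = (1/6)[(7) + (-3 + 2*exp(-I*pi/3) - exp(I*pi/3) + exp(2*I*pi/3)) + (3 + 3*exp(-2*I*pi/3) + exp(2*I*pi/3)) + (-3) + (3 + exp(-2*I*pi/3) + 3*exp(2*I*pi/3)) + (-3 + exp(-2*I*pi/3) - exp(-I*pi/3) + 2*exp(I*pi/3))] = 0/6 = 0
(Exp terms are combined using exp(i*s)*conj(exp(i*t)) = exp(i*(s-t)), and sums of them are collapsed using the identity that for every m > 1 the m distinct m-th roots of unity sum to 0, e.g. 1 + exp(2*I*pi/3) + exp(-2*I*pi/3) = 0.)
Dimension check: dim(rho) = sum (mult * dim) = 0*1 + 1*1 + 3*1 + 1*1 + 2*1 + 0*1 = 7 = chi_rho(e) = 7.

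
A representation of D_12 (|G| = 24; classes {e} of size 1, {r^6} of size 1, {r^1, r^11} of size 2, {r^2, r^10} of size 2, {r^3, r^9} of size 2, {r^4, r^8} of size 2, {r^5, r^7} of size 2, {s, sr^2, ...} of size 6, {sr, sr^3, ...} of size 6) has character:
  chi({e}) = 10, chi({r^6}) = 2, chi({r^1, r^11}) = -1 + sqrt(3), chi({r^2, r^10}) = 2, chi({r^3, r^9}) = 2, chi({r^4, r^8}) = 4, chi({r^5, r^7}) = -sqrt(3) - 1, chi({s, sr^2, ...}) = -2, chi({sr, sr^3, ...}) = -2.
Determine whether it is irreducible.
Not irreducible (reducible): <chi, chi> = 9 > 1.

Solution. <chi, chi> = (1/|G|) sum_C |C| * |chi(C)|^2 = (1/24)[1*|10|^2 + 1*|2|^2 + 2*|-1 + sqrt(3)|^2 + 2*|2|^2 + 2*|2|^2 + 2*|4|^2 + 2*|-sqrt(3) - 1|^2 + 6*|-2|^2 + 6*|-2|^2]
  = (1/24)[(100) + (4) + (8 - 4*sqrt(3)) + (8) + (8) + (32) + (4*sqrt(3) + 8) + (24) + (24)] = 216/24 = 9.
A character is irreducible iff <chi, chi> = 1, so this representation is reducible.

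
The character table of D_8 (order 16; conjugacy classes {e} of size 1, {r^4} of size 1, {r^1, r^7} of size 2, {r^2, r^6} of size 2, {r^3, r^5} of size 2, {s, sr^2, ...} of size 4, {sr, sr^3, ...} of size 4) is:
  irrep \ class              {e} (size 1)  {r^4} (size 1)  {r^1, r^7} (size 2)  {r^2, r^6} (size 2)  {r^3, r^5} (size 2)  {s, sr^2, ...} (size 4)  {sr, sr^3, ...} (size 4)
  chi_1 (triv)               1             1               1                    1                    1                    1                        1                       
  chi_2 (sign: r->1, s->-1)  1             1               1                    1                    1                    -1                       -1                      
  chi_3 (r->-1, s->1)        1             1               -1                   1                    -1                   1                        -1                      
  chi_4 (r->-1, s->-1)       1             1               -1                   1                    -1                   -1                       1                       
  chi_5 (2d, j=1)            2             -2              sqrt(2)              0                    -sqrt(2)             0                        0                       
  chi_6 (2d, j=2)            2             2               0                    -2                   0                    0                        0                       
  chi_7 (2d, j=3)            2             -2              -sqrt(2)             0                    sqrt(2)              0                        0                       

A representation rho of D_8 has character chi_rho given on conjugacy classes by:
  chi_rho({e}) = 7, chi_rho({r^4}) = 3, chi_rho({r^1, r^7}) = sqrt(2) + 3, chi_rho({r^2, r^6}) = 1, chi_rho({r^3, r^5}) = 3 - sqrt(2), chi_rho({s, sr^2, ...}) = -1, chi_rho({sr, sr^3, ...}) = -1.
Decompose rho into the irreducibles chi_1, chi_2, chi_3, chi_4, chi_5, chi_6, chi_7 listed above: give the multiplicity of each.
Multiplicities: chi_1: 1, chi_2: 2, chi_3: 0, chi_4: 0, chi_5: 1, chi_6: 1, chi_7: 0.

Explanation: Use <chi_rho, chi> = (1/|G|) sum_C |C| * chi_rho(C) * conj(chi(C)) with |G| = 16 for each irreducible chi in the table:
  <chi_rho, chi_1> = (1/16)[1*(7)*conj(1) + 1*(3)*conj(1) + 2*(sqrt(2) + 3)*conj(1) + 2*(1)*conj(1) + 2*(3 - sqrt(2))*conj(1) + 4*(-1)*conj(1) + 4*(-1)*conj(1)]
      = (1/16)[(7) + (3) + (2*sqrt(2) + 6) + (2) + (6 - 2*sqrt(2)) + (-4) + (-4)] = 16/16 = 1
  <chi_rho, chi_2> = (1/16)[1*(7)*conj(1) + 1*(3)*conj(1) + 2*(sqrt(2) + 3)*conj(1) + 2*(1)*conj(1) + 2*(3 - sqrt(2))*conj(1) + 4*(-1)*conj(-1) + 4*(-1)*conj(-1)]
      = (1/16)[(7) + (3) + (2*sqrt(2) + 6) + (2) + (6 - 2*sqrt(2)) + (4) + (4)] = 32/16 = 2
  <chi_rho, chi_3> = (1/16)[1*(7)*conj(1) + 1*(3)*conj(1) + 2*(sqrt(2) + 3)*conj(-1) + 2*(1)*conj(1) + 2*(3 - sqrt(2))*conj(-1) + 4*(-1)*conj(1) + 4*(-1)*conj(-1)]
      = (1/16)[(7) + (3) + (-6 - 2*sqrt(2)) + (2) + (-6 + 2*sqrt(2)) + (-4) + (4)] = 0/16 = 0
  <chi_rho, chi_4> = (1/16)[1*(7)*conj(1) + 1*(3)*conj(1) + 2*(sqrt(2) + 3)*conj(-1) + 2*(1)*conj(1) + 2*(3 - sqrt(2))*conj(-1) + 4*(-1)*conj(-1) + 4*(-1)*conj(1)]
      = (1/16)[(7) + (3) + (-6 - 2*sqrt(2)) + (2) + (-6 + 2*sqrt(2)) + (4) + (-4)] = 0/16 = 0
  <chi_rho, chi_5> = (1/16)[1*(7)*conj(2) + 1*(3)*conj(-2) + 2*(sqrt(2) + 3)*conj(sqrt(2)) + 2*(1)*conj(0) + 2*(3 - sqrt(2))*conj(-sqrt(2)) + 4*(-1)*conj(0) + 4*(-1)*conj(0)]
      = (1/16)[(14) + (-6) + (4 + 6*sqrt(2)) + (0) + (4 - 6*sqrt(2)) + (0) + (0)] = 16/16 = 1
  <chi_rho, chi_6> = (1/16)[1*(7)*conj(2) + 1*(3)*conj(2) + 2*(sqrt(2) + 3)*conj(0) + 2*(1)*conj(-2) + 2*(3 - sqrt(2))*conj(0) + 4*(-1)*conj(0) + 4*(-1)*conj(0)]
      = (1/16)[(14) + (6) + (0) + (-4) + (0) + (0) + (0)] = 16/16 = 1
  <chi_rho, chi_7> = (1/16)[1*(7)*conj(2) + 1*(3)*conj(-2) + 2*(sqrt(2) + 3)*conj(-sqrt(2)) + 2*(1)*conj(0) + 2*(3 - sqrt(2))*conj(sqrt(2)) + 4*(-1)*conj(0) + 4*(-1)*conj(0)]
      = (1/16)[(14) + (-6) + (-6*sqrt(2) - 4) + (0) + (-4 + 6*sqrt(2)) + (0) + (0)] = 0/16 = 0
Dimension check: dim(rho) = sum (mult * dim) = 1*1 + 2*1 + 0*1 + 0*1 + 1*2 + 1*2 + 0*2 = 7 = chi_rho(e) = 7.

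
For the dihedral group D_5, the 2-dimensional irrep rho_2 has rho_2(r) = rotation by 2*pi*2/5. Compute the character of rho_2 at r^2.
chi_{rho_2}(r^2) = 2*cos(2*pi*2*2/5) = -1/2 + sqrt(5)/2

Why: rho_2(r^2) is rotation by angle 2*pi*2*2/5, whose trace is 2*cos(2*pi*2*2/5) = -1/2 + sqrt(5)/2.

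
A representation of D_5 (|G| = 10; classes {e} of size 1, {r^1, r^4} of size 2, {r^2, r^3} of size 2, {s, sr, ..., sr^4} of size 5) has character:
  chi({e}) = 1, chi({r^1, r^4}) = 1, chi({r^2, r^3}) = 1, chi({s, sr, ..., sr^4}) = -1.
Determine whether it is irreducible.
Irreducible: <chi, chi> = 1.

Justification: <chi, chi> = (1/|G|) sum_C |C| * |chi(C)|^2 = (1/10)[1*|1|^2 + 2*|1|^2 + 2*|1|^2 + 5*|-1|^2]
  = (1/10)[(1) + (2) + (2) + (5)] = 10/10 = 1.
A character is irreducible iff <chi, chi> = 1, so this representation is irreducible.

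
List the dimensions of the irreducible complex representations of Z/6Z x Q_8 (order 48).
Dimensions: 1, 1, 1, 1, 1, 1, 1, 1, 1, 1, 1, 1, 1, 1, 1, 1, 1, 1, 1, 1, 1, 1, 1, 1, 2, 2, 2, 2, 2, 2

Explanation: There are 30 irreducibles (= number of conjugacy classes). Their dimensions d_i satisfy sum d_i^2 = |G| = 48: 1 + 1 + 1 + 1 + 1 + 1 + 1 + 1 + 1 + 1 + 1 + 1 + 1 + 1 + 1 + 1 + 1 + 1 + 1 + 1 + 1 + 1 + 1 + 1 + 4 + 4 + 4 + 4 + 4 + 4 = 48. (For the product with Z/6Z: each of the 6 1-dim characters of Z/6Z tensors with each irrep of Q_8, giving 6 copies of each Q_8-dimension.)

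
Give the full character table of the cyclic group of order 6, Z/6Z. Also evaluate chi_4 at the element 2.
Character table of Z/6Z (irreps indexed chi_0,...,chi_5 with chi_k(m) = zeta_6^(k*m), zeta_6 = exp(2*pi*i/6)):
  irrep \ class  {0} (size 1)  {1} (size 1)    {2} (size 1)    {3} (size 1)  {4} (size 1)    {5} (size 1)  
  chi_0          1             1               1               1             1               1             
  chi_1          1             exp(I*pi/3)     exp(2*I*pi/3)   -1            exp(-2*I*pi/3)  exp(-I*pi/3)  
  chi_2          1             exp(2*I*pi/3)   exp(-2*I*pi/3)  1             exp(2*I*pi/3)   exp(-2*I*pi/3)
  chi_3          1             -1              1               -1            1               -1            
  chi_4          1             exp(-2*I*pi/3)  exp(2*I*pi/3)   1             exp(-2*I*pi/3)  exp(2*I*pi/3) 
  chi_5          1             exp(-I*pi/3)    exp(-2*I*pi/3)  -1            exp(2*I*pi/3)   exp(I*pi/3)   

Spot check: chi_4(2) = zeta_6^(4*2) = zeta_6^8 = exp(2*I*pi/3).

Why: Z/6Z is abelian, so all 6 irreducible complex representations are 1-dimensional. They are given by chi_k(m) = zeta_6^(k*m) for k = 0,...,5. Row orthogonality: sum_m chi_k(m) conj(chi_l(m)) = 6 * [k = l].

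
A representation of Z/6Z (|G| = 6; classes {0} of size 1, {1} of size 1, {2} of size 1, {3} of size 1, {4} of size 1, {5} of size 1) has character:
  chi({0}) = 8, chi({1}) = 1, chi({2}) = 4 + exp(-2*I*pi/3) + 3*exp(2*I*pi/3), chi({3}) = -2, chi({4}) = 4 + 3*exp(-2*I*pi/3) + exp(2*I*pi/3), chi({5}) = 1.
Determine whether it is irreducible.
Not irreducible (reducible): <chi, chi> = 14 > 1.

Why: <chi, chi> = (1/|G|) sum_C |C| * |chi(C)|^2 = (1/6)[1*|8|^2 + 1*|1|^2 + 1*|4 + exp(-2*I*pi/3) + 3*exp(2*I*pi/3)|^2 + 1*|-2|^2 + 1*|4 + 3*exp(-2*I*pi/3) + exp(2*I*pi/3)|^2 + 1*|1|^2]
  = (1/6)[(64) + (1) + (7) + (4) + (7) + (1)] = 84/6 = 14.
(Exp terms are combined using exp(i*s)*conj(exp(i*t)) = exp(i*(s-t)), and sums of them are collapsed using the identity that for every m > 1 the m distinct m-th roots of unity sum to 0, e.g. 1 + exp(2*I*pi/3) + exp(-2*I*pi/3) = 0.)
A character is irreducible iff <chi, chi> = 1, so this representation is reducible.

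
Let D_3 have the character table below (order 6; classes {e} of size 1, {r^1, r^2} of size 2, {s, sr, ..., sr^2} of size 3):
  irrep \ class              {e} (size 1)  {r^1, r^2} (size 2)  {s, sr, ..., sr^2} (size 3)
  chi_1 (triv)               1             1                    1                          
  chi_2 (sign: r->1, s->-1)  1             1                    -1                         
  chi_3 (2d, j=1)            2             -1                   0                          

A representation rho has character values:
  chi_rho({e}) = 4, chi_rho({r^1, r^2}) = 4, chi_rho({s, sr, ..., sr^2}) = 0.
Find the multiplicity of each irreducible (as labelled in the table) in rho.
Multiplicities: chi_1: 2, chi_2: 2, chi_3: 0.

Why: Use <chi_rho, chi> = (1/|G|) sum_C |C| * chi_rho(C) * conj(chi(C)) with |G| = 6 for each irreducible chi in the table:
  <chi_rho, chi_1> = (1/6)[1*(4)*conj(1) + 2*(4)*conj(1) + 3*(0)*conj(1)]
      = (1/6)[(4) + (8) + (0)] = 12/6 = 2
  <chi_rho, chi_2> = (1/6)[1*(4)*conj(1) + 2*(4)*conj(1) + 3*(0)*conj(-1)]
      = (1/6)[(4) + (8) + (0)] = 12/6 = 2
  <chi_rho, chi_3> = (1/6)[1*(4)*conj(2) + 2*(4)*conj(-1) + 3*(0)*conj(0)]
      = (1/6)[(8) + (-8) + (0)] = 0/6 = 0
Dimension check: dim(rho) = sum (mult * dim) = 2*1 + 2*1 + 0*2 = 4 = chi_rho(e) = 4.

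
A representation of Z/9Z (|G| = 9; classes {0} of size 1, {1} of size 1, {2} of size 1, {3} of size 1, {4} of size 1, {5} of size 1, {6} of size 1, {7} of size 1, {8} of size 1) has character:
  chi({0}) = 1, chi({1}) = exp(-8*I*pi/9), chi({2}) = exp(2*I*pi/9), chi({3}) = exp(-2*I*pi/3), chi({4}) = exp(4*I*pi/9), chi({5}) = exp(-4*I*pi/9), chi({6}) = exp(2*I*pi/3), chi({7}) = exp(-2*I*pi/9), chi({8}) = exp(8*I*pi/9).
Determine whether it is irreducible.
Irreducible: <chi, chi> = 1.

Details: <chi, chi> = (1/|G|) sum_C |C| * |chi(C)|^2 = (1/9)[1*|1|^2 + 1*|exp(-8*I*pi/9)|^2 + 1*|exp(2*I*pi/9)|^2 + 1*|exp(-2*I*pi/3)|^2 + 1*|exp(4*I*pi/9)|^2 + 1*|exp(-4*I*pi/9)|^2 + 1*|exp(2*I*pi/3)|^2 + 1*|exp(-2*I*pi/9)|^2 + 1*|exp(8*I*pi/9)|^2]
  = (1/9)[(1) + (1) + (1) + (1) + (1) + (1) + (1) + (1) + (1)] = 9/9 = 1.
(Exp terms are combined using exp(i*s)*conj(exp(i*t)) = exp(i*(s-t)), and sums of them are collapsed using the identity that for every m > 1 the m distinct m-th roots of unity sum to 0, e.g. 1 + exp(2*I*pi/3) + exp(-2*I*pi/3) = 0.)
A character is irreducible iff <chi, chi> = 1, so this representation is irreducible.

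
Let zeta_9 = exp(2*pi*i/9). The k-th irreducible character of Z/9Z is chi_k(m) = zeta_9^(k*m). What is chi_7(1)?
chi_7(1) = zeta_9^7 = exp(-4*I*pi/9)

chi_7(1) = zeta_9^(7*1) = zeta_9^7. Since zeta_9^9 = 1, this equals zeta_9^7 = exp(2*pi*i*7/9) = exp(-4*I*pi/9).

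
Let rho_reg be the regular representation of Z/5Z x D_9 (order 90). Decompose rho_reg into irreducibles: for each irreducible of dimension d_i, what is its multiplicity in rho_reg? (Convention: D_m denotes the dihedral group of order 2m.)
Each irreducible V_i of dimension d_i appears with multiplicity d_i, i.e. rho_reg = (direct sum over all irreducibles V_i) d_i V_i. The irreducible dimensions for Z/5Z x D_9 are 1, 1, 1, 1, 1, 1, 1, 1, 1, 1, 2, 2, 2, 2, 2, 2, 2, 2, 2, 2, 2, 2, 2, 2, 2, 2, 2, 2, 2, 2: 10 irreducibles of dimension 1, each with multiplicity 1; 20 irreducibles of dimension 2, each with multiplicity 2. Total dimension 10*1*1 + 20*2*2 = 90 = |G|.

Justification: General theorem: in the regular representation of a finite group G, each irreducible appears with multiplicity equal to its dimension. Check: dim(rho_reg) = sum d_i^2 = 1 + 1 + 1 + 1 + 1 + 1 + 1 + 1 + 1 + 1 + 4 + 4 + 4 + 4 + 4 + 4 + 4 + 4 + 4 + 4 + 4 + 4 + 4 + 4 + 4 + 4 + 4 + 4 + 4 + 4 = 90 = |G|.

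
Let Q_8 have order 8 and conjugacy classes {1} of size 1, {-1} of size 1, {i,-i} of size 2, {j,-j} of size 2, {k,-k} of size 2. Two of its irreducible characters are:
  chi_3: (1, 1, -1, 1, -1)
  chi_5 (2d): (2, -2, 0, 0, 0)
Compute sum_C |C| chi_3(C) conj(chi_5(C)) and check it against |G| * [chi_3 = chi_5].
Sum = 0; so <chi_3, chi_5> = 0 (distinct irreducibles are orthogonal).

Argument: Compute term by term over conjugacy classes (|C| * chi_3(C) * conj(chi_5(C))):
  1*(1)*conj(2) + 1*(1)*conj(-2) + 2*(-1)*conj(0) + 2*(1)*conj(0) + 2*(-1)*conj(0)
  = (2) + (-2) + (0) + (0) + (0)
  = 0.
Dividing by |G| = 8 gives 0/8 = 0, matching the row-orthogonality relation <chi_3, chi_5> = [chi_3 = chi_5].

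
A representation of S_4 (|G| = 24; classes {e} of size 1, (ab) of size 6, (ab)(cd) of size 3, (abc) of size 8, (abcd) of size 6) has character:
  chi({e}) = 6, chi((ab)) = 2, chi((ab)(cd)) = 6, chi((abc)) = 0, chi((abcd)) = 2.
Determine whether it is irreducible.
Not irreducible (reducible): <chi, chi> = 8 > 1.

Details: <chi, chi> = (1/|G|) sum_C |C| * |chi(C)|^2 = (1/24)[1*|6|^2 + 6*|2|^2 + 3*|6|^2 + 8*|0|^2 + 6*|2|^2]
  = (1/24)[(36) + (24) + (108) + (0) + (24)] = 192/24 = 8.
A character is irreducible iff <chi, chi> = 1, so this representation is reducible.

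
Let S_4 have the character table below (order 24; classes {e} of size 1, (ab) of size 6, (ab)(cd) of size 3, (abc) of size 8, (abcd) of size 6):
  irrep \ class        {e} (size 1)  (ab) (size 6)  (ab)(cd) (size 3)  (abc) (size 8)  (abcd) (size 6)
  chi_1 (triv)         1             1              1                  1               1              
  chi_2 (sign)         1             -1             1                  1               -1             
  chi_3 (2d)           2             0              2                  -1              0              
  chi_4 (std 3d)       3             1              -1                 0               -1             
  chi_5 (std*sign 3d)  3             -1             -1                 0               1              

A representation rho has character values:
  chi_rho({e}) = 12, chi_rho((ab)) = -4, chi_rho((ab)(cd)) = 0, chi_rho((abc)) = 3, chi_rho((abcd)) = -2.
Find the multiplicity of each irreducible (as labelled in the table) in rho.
Multiplicities: chi_1: 0, chi_2: 3, chi_3: 0, chi_4: 1, chi_5: 2.

Justification: Use <chi_rho, chi> = (1/|G|) sum_C |C| * chi_rho(C) * conj(chi(C)) with |G| = 24 for each irreducible chi in the table:
  <chi_rho, chi_1> = (1/24)[1*(12)*conj(1) + 6*(-4)*conj(1) + 3*(0)*conj(1) + 8*(3)*conj(1) + 6*(-2)*conj(1)]
      = (1/24)[(12) + (-24) + (0) + (24) + (-12)] = 0/24 = 0
  <chi_rho, chi_2> = (1/24)[1*(12)*conj(1) + 6*(-4)*conj(-1) + 3*(0)*conj(1) + 8*(3)*conj(1) + 6*(-2)*conj(-1)]
      = (1/24)[(12) + (24) + (0) + (24) + (12)] = 72/24 = 3
  <chi_rho, chi_3> = (1/24)[1*(12)*conj(2) + 6*(-4)*conj(0) + 3*(0)*conj(2) + 8*(3)*conj(-1) + 6*(-2)*conj(0)]
      = (1/24)[(24) + (0) + (0) + (-24) + (0)] = 0/24 = 0
  <chi_rho, chi_4> = (1/24)[1*(12)*conj(3) + 6*(-4)*conj(1) + 3*(0)*conj(-1) + 8*(3)*conj(0) + 6*(-2)*conj(-1)]
      = (1/24)[(36) + (-24) + (0) + (0) + (12)] = 24/24 = 1
  <chi_rho, chi_5> = (1/24)[1*(12)*conj(3) + 6*(-4)*conj(-1) + 3*(0)*conj(-1) + 8*(3)*conj(0) + 6*(-2)*conj(1)]
      = (1/24)[(36) + (24) + (0) + (0) + (-12)] = 48/24 = 2
Dimension check: dim(rho) = sum (mult * dim) = 0*1 + 3*1 + 0*2 + 1*3 + 2*3 = 12 = chi_rho(e) = 12.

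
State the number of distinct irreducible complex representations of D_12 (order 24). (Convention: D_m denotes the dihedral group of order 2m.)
9

Details: The number of irreducible complex representations of a finite group equals its number of conjugacy classes. D_12 has 9 conjugacy classes (n/2 + 3 for n even), so D_12 (order 24) has exactly 9 irreducible complex representations.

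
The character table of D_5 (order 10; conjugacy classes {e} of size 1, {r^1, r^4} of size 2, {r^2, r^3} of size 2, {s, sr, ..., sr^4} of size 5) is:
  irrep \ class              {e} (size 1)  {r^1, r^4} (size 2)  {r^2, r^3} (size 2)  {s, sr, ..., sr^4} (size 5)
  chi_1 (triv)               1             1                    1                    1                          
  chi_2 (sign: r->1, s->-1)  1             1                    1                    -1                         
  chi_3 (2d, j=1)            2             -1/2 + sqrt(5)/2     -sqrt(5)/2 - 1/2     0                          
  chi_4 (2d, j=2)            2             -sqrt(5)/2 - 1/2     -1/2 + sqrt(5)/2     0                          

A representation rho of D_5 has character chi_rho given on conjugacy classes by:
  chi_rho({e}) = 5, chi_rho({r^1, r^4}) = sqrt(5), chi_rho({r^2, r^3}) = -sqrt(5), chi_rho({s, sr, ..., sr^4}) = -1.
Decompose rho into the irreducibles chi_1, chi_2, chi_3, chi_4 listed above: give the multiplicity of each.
Multiplicities: chi_1: 0, chi_2: 1, chi_3: 2, chi_4: 0.

Explanation: Use <chi_rho, chi> = (1/|G|) sum_C |C| * chi_rho(C) * conj(chi(C)) with |G| = 10 for each irreducible chi in the table:
  <chi_rho, chi_1> = (1/10)[1*(5)*conj(1) + 2*(sqrt(5))*conj(1) + 2*(-sqrt(5))*conj(1) + 5*(-1)*conj(1)]
      = (1/10)[(5) + (2*sqrt(5)) + (-2*sqrt(5)) + (-5)] = 0/10 = 0
  <chi_rho, chi_2> = (1/10)[1*(5)*conj(1) + 2*(sqrt(5))*conj(1) + 2*(-sqrt(5))*conj(1) + 5*(-1)*conj(-1)]
      = (1/10)[(5) + (2*sqrt(5)) + (-2*sqrt(5)) + (5)] = 10/10 = 1
  <chi_rho, chi_3> = (1/10)[1*(5)*conj(2) + 2*(sqrt(5))*conj(-1/2 + sqrt(5)/2) + 2*(-sqrt(5))*conj(-sqrt(5)/2 - 1/2) + 5*(-1)*conj(0)]
      = (1/10)[(10) + (5 - sqrt(5)) + (sqrt(5) + 5) + (0)] = 20/10 = 2
  <chi_rho, chi_4> = (1/10)[1*(5)*conj(2) + 2*(sqrt(5))*conj(-sqrt(5)/2 - 1/2) + 2*(-sqrt(5))*conj(-1/2 + sqrt(5)/2) + 5*(-1)*conj(0)]
      = (1/10)[(10) + (-5 - sqrt(5)) + (-5 + sqrt(5)) + (0)] = 0/10 = 0
Dimension check: dim(rho) = sum (mult * dim) = 0*1 + 1*1 + 2*2 + 0*2 = 5 = chi_rho(e) = 5.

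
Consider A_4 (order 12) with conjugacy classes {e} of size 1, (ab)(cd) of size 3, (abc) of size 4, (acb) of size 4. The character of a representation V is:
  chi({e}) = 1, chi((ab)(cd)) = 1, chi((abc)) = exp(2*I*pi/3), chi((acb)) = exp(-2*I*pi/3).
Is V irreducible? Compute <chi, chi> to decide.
Irreducible: <chi, chi> = 1.

Justification: <chi, chi> = (1/|G|) sum_C |C| * |chi(C)|^2 = (1/12)[1*|1|^2 + 3*|1|^2 + 4*|exp(2*I*pi/3)|^2 + 4*|exp(-2*I*pi/3)|^2]
  = (1/12)[(1) + (3) + (4) + (4)] = 12/12 = 1.
(Exp terms are combined using exp(i*s)*conj(exp(i*t)) = exp(i*(s-t)), and sums of them are collapsed using the identity that for every m > 1 the m distinct m-th roots of unity sum to 0, e.g. 1 + exp(2*I*pi/3) + exp(-2*I*pi/3) = 0.)
A character is irreducible iff <chi, chi> = 1, so this representation is irreducible.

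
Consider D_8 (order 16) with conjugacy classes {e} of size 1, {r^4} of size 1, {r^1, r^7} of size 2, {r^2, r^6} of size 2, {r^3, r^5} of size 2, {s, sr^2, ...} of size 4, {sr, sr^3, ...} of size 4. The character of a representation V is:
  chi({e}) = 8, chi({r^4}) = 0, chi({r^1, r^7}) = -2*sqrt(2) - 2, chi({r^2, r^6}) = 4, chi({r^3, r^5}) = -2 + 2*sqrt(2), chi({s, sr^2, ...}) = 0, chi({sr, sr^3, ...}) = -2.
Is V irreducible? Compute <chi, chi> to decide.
Not irreducible (reducible): <chi, chi> = 10 > 1.

Details: <chi, chi> = (1/|G|) sum_C |C| * |chi(C)|^2 = (1/16)[1*|8|^2 + 1*|0|^2 + 2*|-2*sqrt(2) - 2|^2 + 2*|4|^2 + 2*|-2 + 2*sqrt(2)|^2 + 4*|0|^2 + 4*|-2|^2]
  = (1/16)[(64) + (0) + (16*sqrt(2) + 24) + (32) + (24 - 16*sqrt(2)) + (0) + (16)] = 160/16 = 10.
A character is irreducible iff <chi, chi> = 1, so this representation is reducible.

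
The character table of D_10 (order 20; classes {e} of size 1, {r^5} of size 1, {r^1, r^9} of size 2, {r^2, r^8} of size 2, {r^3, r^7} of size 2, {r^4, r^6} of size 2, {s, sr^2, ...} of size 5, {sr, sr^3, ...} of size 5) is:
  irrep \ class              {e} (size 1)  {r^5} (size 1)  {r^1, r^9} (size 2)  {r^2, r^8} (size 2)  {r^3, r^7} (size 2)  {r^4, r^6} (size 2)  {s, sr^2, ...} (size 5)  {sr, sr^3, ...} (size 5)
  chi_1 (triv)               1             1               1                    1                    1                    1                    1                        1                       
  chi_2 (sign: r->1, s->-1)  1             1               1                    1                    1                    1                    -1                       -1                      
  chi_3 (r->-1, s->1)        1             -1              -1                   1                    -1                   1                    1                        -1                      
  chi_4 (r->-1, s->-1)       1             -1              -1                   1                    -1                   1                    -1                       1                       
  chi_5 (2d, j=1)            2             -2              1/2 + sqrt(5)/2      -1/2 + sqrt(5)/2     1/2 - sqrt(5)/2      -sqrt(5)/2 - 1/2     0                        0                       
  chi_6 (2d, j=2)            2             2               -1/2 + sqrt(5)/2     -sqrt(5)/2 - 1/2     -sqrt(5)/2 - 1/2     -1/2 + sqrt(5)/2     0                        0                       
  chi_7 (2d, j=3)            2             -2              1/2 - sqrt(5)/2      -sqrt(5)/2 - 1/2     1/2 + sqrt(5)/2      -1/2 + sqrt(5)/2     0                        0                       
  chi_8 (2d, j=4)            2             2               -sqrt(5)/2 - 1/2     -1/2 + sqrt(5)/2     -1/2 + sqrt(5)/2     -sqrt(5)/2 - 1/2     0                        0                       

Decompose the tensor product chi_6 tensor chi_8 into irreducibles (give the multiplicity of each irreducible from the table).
chi_6 tensor chi_8 = chi_6 + chi_8 (all other irreducibles have multiplicity 0).

Details: The character of a tensor product is the pointwise product (chi_6 * chi_8)(C) = chi_6(C) * chi_8(C):
  {e}: (2)*(2), {r^5}: (2)*(2), {r^1, r^9}: (-1/2 + sqrt(5)/2)*(-sqrt(5)/2 - 1/2), {r^2, r^8}: (-sqrt(5)/2 - 1/2)*(-1/2 + sqrt(5)/2), {r^3, r^7}: (-sqrt(5)/2 - 1/2)*(-1/2 + sqrt(5)/2), {r^4, r^6}: (-1/2 + sqrt(5)/2)*(-sqrt(5)/2 - 1/2), {s, sr^2, ...}: (0)*(0), {sr, sr^3, ...}: (0)*(0)
so (chi_6 * chi_8) takes values
  {e} -> 4, {r^5} -> 4, {r^1, r^9} -> -1, {r^2, r^8} -> -1, {r^3, r^7} -> -1, {r^4, r^6} -> -1, {s, sr^2, ...} -> 0, {sr, sr^3, ...} -> 0.
Now take the inner product of this character with each irreducible chi from the table, <chi_6*chi_8, chi> = (1/20) sum_C |C| (chi_6*chi_8)(C) conj(chi(C)):
  <chi_6*chi_8, chi_1> = (1/20)[1*(4)*conj(1) + 1*(4)*conj(1) + 2*(-1)*conj(1) + 2*(-1)*conj(1) + 2*(-1)*conj(1) + 2*(-1)*conj(1) + 5*(0)*conj(1) + 5*(0)*conj(1)]
      = (1/20)[(4) + (4) + (-2) + (-2) + (-2) + (-2) + (0) + (0)] = 0/20 = 0
  <chi_6*chi_8, chi_2> = (1/20)[1*(4)*conj(1) + 1*(4)*conj(1) + 2*(-1)*conj(1) + 2*(-1)*conj(1) + 2*(-1)*conj(1) + 2*(-1)*conj(1) + 5*(0)*conj(-1) + 5*(0)*conj(-1)]
      = (1/20)[(4) + (4) + (-2) + (-2) + (-2) + (-2) + (0) + (0)] = 0/20 = 0
  <chi_6*chi_8, chi_3> = (1/20)[1*(4)*conj(1) + 1*(4)*conj(-1) + 2*(-1)*conj(-1) + 2*(-1)*conj(1) + 2*(-1)*conj(-1) + 2*(-1)*conj(1) + 5*(0)*conj(1) + 5*(0)*conj(-1)]
      = (1/20)[(4) + (-4) + (2) + (-2) + (2) + (-2) + (0) + (0)] = 0/20 = 0
  <chi_6*chi_8, chi_4> = (1/20)[1*(4)*conj(1) + 1*(4)*conj(-1) + 2*(-1)*conj(-1) + 2*(-1)*conj(1) + 2*(-1)*conj(-1) + 2*(-1)*conj(1) + 5*(0)*conj(-1) + 5*(0)*conj(1)]
      = (1/20)[(4) + (-4) + (2) + (-2) + (2) + (-2) + (0) + (0)] = 0/20 = 0
  <chi_6*chi_8, chi_5> = (1/20)[1*(4)*conj(2) + 1*(4)*conj(-2) + 2*(-1)*conj(1/2 + sqrt(5)/2) + 2*(-1)*conj(-1/2 + sqrt(5)/2) + 2*(-1)*conj(1/2 - sqrt(5)/2) + 2*(-1)*conj(-sqrt(5)/2 - 1/2) + 5*(0)*conj(0) + 5*(0)*conj(0)]
      = (1/20)[(8) + (-8) + (-sqrt(5) - 1) + (1 - sqrt(5)) + (-1 + sqrt(5)) + (1 + sqrt(5)) + (0) + (0)] = 0/20 = 0
  <chi_6*chi_8, chi_6> = (1/20)[1*(4)*conj(2) + 1*(4)*conj(2) + 2*(-1)*conj(-1/2 + sqrt(5)/2) + 2*(-1)*conj(-sqrt(5)/2 - 1/2) + 2*(-1)*conj(-sqrt(5)/2 - 1/2) + 2*(-1)*conj(-1/2 + sqrt(5)/2) + 5*(0)*conj(0) + 5*(0)*conj(0)]
      = (1/20)[(8) + (8) + (1 - sqrt(5)) + (1 + sqrt(5)) + (1 + sqrt(5)) + (1 - sqrt(5)) + (0) + (0)] = 20/20 = 1
  <chi_6*chi_8, chi_7> = (1/20)[1*(4)*conj(2) + 1*(4)*conj(-2) + 2*(-1)*conj(1/2 - sqrt(5)/2) + 2*(-1)*conj(-sqrt(5)/2 - 1/2) + 2*(-1)*conj(1/2 + sqrt(5)/2) + 2*(-1)*conj(-1/2 + sqrt(5)/2) + 5*(0)*conj(0) + 5*(0)*conj(0)]
      = (1/20)[(8) + (-8) + (-1 + sqrt(5)) + (1 + sqrt(5)) + (-sqrt(5) - 1) + (1 - sqrt(5)) + (0) + (0)] = 0/20 = 0
  <chi_6*chi_8, chi_8> = (1/20)[1*(4)*conj(2) + 1*(4)*conj(2) + 2*(-1)*conj(-sqrt(5)/2 - 1/2) + 2*(-1)*conj(-1/2 + sqrt(5)/2) + 2*(-1)*conj(-1/2 + sqrt(5)/2) + 2*(-1)*conj(-sqrt(5)/2 - 1/2) + 5*(0)*conj(0) + 5*(0)*conj(0)]
      = (1/20)[(8) + (8) + (1 + sqrt(5)) + (1 - sqrt(5)) + (1 - sqrt(5)) + (1 + sqrt(5)) + (0) + (0)] = 20/20 = 1
Hence the multiplicities are chi_6: 1, chi_8: 1. Dimension check: dim(chi_6)*dim(chi_8) = 2*2 = 4 and sum (mult * dim) = 1*2 + 1*2 = 4.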